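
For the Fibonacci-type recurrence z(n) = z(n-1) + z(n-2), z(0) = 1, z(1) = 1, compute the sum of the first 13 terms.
Computing the sequence terms: 1, 1, 2, 3, 5, 8, 13, 21, 34, 55, 89, 144, 233
Adding these values together:

609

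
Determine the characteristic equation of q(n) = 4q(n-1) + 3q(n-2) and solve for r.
Substitute q(n) = rⁿ and divide through by rⁿ⁻²: r² - 4r - 3 = 0
Discriminant: 4² + 4·3 = 28, not a perfect square, so by the quadratic formula r = (4 ± √28)/2.
General solution: q(n) = A·r₁ⁿ + B·r₂ⁿ where r₁,r₂ = (4 ± √28)/2

Characteristic: r² - 4r - 3 = 0, Roots: r = (4 ± √28)/2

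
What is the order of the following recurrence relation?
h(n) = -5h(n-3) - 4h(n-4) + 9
The order is the largest lag k for which h(n-k) appears. Here the deepest term is h(n-4) (the 9 term is non-homogeneous and does not affect the order), so the order is 4.

Order 4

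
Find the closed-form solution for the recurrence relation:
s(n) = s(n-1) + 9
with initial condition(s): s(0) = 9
Recurrence: s(n) = s(n-1) + 9, initial: s(0) = 9.
Each step adds 9, so s(n) = s(0) + 9n = 9n + 9.

s(n) = 9n + 9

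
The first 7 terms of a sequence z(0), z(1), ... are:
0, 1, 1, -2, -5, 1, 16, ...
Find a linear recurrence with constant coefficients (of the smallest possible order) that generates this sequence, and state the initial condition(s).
Look for the lowest-order linear relation among consecutive terms.
Observation: z(n) - 1·z(n-1) - (-3)·z(n-2) = 0 holds for the shown terms, and no order-1 relation z(n) = α·z(n-1) + β fits.
Check at n=3: 1·1 + (-3)·1 = -2. ✓

z(n) = z(n-1) - 3z(n-2), z(0) = 0, z(1) = 1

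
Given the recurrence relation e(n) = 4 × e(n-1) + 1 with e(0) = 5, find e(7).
Computing step by step:
e(0) = 5
e(1) = 4 × 5 + 1 = 21
e(2) = 4 × 21 + 1 = 85
e(3) = 4 × 85 + 1 = 341
e(4) = 4 × 341 + 1 = 1365
e(5) = 4 × 1365 + 1 = 5461
e(6) = 4 × 5461 + 1 = 21845
e(7) = 4 × 21845 + 1 = 87381

87381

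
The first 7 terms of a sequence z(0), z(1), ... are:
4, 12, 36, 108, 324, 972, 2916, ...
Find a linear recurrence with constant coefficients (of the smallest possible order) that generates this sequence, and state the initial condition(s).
Look for the lowest-order linear relation among consecutive terms.
Observation: each term is 3× the previous.
Check at n=2: 3·12 = 36. ✓

z(n) = 3 × z(n-1), z(0) = 4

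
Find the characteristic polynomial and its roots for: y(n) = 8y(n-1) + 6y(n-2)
Substitute y(n) = rⁿ and divide through by rⁿ⁻²: r² - 8r - 6 = 0
Discriminant: 8² + 4·6 = 88, not a perfect square, so by the quadratic formula r = (8 ± √88)/2.
General solution: y(n) = A·r₁ⁿ + B·r₂ⁿ where r₁,r₂ = (8 ± √88)/2

Characteristic: r² - 8r - 6 = 0, Roots: r = (8 ± √88)/2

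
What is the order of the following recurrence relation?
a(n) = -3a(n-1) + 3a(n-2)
The order is the largest lag k for which a(n-k) appears. Here the deepest term is a(n-2), so the order is 2.

Order 2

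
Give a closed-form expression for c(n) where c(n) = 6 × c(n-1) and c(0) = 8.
Recurrence: c(n) = 6 × c(n-1), initial: c(0) = 8.
Each term is 6 times the previous, so this is geometric with ratio 6. After n steps: c(n) = c(0)·6ⁿ = 8·6ⁿ.

c(n) = 8·6ⁿ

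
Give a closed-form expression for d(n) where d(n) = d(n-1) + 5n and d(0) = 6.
Recurrence: d(n) = d(n-1) + 5n, initial: d(0) = 6.
Telescoping: d(n) = d(0) + 5·Σᵢ₌₁ⁿ i = 6 + 5·n(n+1)/2.

d(n) = 5·n(n+1)/2 + 6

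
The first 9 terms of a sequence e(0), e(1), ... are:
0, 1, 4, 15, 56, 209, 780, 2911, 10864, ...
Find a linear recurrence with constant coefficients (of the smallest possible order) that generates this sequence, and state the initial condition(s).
Look for the lowest-order linear relation among consecutive terms.
Observation: e(n) - 4·e(n-1) - (-1)·e(n-2) = 0 holds for the shown terms, and no order-1 relation e(n) = α·e(n-1) + β fits.
Check at n=3: 4·4 + (-1)·1 = 15. ✓

e(n) = 4e(n-1) - e(n-2), e(0) = 0, e(1) = 1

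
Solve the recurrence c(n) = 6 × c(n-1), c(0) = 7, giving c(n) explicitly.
Recurrence: c(n) = 6 × c(n-1), initial: c(0) = 7.
Each term is 6 times the previous, so this is geometric with ratio 6. After n steps: c(n) = c(0)·6ⁿ = 7·6ⁿ.

c(n) = 7·6ⁿ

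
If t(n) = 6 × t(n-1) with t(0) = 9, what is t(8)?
Computing step by step:
t(0) = 9
t(1) = 6 × 9 = 54
t(2) = 6 × 54 = 324
t(3) = 6 × 324 = 1944
t(4) = 6 × 1944 = 11664
t(5) = 6 × 11664 = 69984
t(6) = 6 × 69984 = 419904
t(7) = 6 × 419904 = 2519424
t(8) = 6 × 2519424 = 15116544

15116544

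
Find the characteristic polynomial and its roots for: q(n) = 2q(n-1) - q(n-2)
Substitute q(n) = rⁿ and divide through by rⁿ⁻²: r² - 2r + 1 = 0
Factor: (r - 1)² = 0, so r = 1 (double root).
General solution: q(n) = (A + Bn)·1ⁿ

Characteristic: r² - 2r + 1 = 0, Roots: r = 1 (double root)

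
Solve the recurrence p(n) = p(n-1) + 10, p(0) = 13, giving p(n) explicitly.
Recurrence: p(n) = p(n-1) + 10, initial: p(0) = 13.
Each step adds 10, so p(n) = p(0) + 10n = 10n + 13.

p(n) = 10n + 13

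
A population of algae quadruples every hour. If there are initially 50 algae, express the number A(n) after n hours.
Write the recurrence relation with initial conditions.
Each hour multiplies the count by 4, so the count after n hours depends only on the count after n-1 hours: A(n) = 4 × A(n-1). The starting count gives A(0) = 50.
Unrolling n times gives the closed form A(n) = 50 × 4ⁿ.

A(n) = 4 × A(n-1), A(0) = 50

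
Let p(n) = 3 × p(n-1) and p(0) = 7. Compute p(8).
Computing step by step:
p(0) = 7
p(1) = 3 × 7 = 21
p(2) = 3 × 21 = 63
p(3) = 3 × 63 = 189
p(4) = 3 × 189 = 567
p(5) = 3 × 567 = 1701
p(6) = 3 × 1701 = 5103
p(7) = 3 × 5103 = 15309
p(8) = 3 × 15309 = 45927

45927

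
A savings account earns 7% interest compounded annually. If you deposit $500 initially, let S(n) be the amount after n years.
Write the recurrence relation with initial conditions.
Each year the balance grows by 7%, i.e. is multiplied by 1 + 7/100 = 1.07, so S(n) = 1.07 × S(n-1). The initial deposit gives S(0) = 500.
Unrolling gives the closed form S(n) = 500 × (1.07)ⁿ.

S(n) = 1.07 × S(n-1), S(0) = 500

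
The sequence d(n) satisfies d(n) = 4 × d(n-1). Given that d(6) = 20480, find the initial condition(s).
In general d(n) = 4ⁿ · d(0). At n = 6: d(0) = d(6) / 4^6 = 20480 / 4096 = 5.

d(0) = 5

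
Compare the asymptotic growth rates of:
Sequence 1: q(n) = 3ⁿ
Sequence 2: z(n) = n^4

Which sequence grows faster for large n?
Comparing growth rates:
Growth-rate hierarchy: log n ≺ any polynomial ≺ any exponential cⁿ (c>1) ≺ n! ≺ nⁿ.
exponential base 3 dominates polynomial degree 4 asymptotically.

q(n) grows faster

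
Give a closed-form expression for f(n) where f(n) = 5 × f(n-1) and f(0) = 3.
Recurrence: f(n) = 5 × f(n-1), initial: f(0) = 3.
Each term is 5 times the previous, so this is geometric with ratio 5. After n steps: f(n) = f(0)·5ⁿ = 3·5ⁿ.

f(n) = 3·5ⁿ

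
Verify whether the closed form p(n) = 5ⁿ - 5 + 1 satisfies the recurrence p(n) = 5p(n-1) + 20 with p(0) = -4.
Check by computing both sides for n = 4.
From the recurrence with p(0) = -4:
  p(0) = -4, p(1) = 0, p(2) = 20, p(3) = 120, p(4) = 620
  so the recurrence gives p(4) = 620.
From the proposed closed form p(n) = 5ⁿ - 5 + 1:
  p(4) = 621.
The recurrence gives 620 but the closed form gives 621, so the closed form does not satisfy the recurrence.

No, the closed form is incorrect.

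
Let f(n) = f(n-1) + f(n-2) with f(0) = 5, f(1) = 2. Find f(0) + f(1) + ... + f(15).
Computing the sequence terms: 5, 2, 7, 9, 16, 25, 41, 66, 107, 173, 280, 453, 733, 1186, 1919, 3105
Adding these values together:

8127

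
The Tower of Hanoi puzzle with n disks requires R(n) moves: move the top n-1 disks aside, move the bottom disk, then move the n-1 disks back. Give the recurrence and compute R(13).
Moving n disks = move the top n-1 disks aside (R(n-1) moves) + move the largest disk (1 move) + move the n-1 disks back on top (R(n-1) moves), so R(n) = 2R(n-1) + 1, with R(1) = 1 (a single disk takes one move).
First terms: 1, 3, 7, 15, 31, 63, … — each is one less than a power of 2. Indeed R(n) + 1 = 2(R(n-1) + 1) with R(1) + 1 = 2, so R(n) + 1 = 2ⁿ and R(n) = 2ⁿ - 1.
Hence R(13) = 2^13 - 1 = 8192 - 1 = 8191.

R(n) = 2R(n-1) + 1, R(1) = 1; R(13) = 8191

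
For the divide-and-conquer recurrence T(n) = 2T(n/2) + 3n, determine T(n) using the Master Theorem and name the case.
Master Theorem template: T(n) = a·T(n/b) + f(n).
Here: a=2, b=2, f(n)=3n
Compute log_b(a) = log_2(2) = 1.
f(n) = 3n = Θ(n). Case 2: T(n) = Θ(n log n).

Case 2: T(n) = Θ(n log n)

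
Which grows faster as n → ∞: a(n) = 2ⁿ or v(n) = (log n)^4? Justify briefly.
Comparing growth rates:
Growth-rate hierarchy: log n ≺ any polynomial ≺ any exponential cⁿ (c>1) ≺ n! ≺ nⁿ.
exponential base 2 dominates polylogarithmic (log n)^4 asymptotically.

a(n) grows faster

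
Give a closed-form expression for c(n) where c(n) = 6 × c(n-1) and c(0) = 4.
Recurrence: c(n) = 6 × c(n-1), initial: c(0) = 4.
Each term is 6 times the previous, so this is geometric with ratio 6. After n steps: c(n) = c(0)·6ⁿ = 4·6ⁿ.

c(n) = 4·6ⁿ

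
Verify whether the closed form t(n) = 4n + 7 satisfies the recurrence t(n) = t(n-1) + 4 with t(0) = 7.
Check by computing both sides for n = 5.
From the recurrence with t(0) = 7:
  t(0) = 7, t(1) = 11, t(2) = 15, t(3) = 19, t(4) = 23, t(5) = 27
  so the recurrence gives t(5) = 27.
From the proposed closed form t(n) = 4n + 7:
  t(5) = 27.
Both sides give 27 at n = 5, and the initial condition(s) match, so the closed form is consistent.

Yes, the closed form is correct.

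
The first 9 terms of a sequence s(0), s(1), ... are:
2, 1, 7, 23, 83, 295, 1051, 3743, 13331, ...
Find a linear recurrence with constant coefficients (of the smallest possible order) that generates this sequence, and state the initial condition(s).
Look for the lowest-order linear relation among consecutive terms.
Observation: s(n) - 3·s(n-1) - (2)·s(n-2) = 0 holds for the shown terms, and no order-1 relation s(n) = α·s(n-1) + β fits.
Check at n=3: 3·7 + (2)·1 = 23. ✓

s(n) = 3s(n-1) + 2s(n-2), s(0) = 2, s(1) = 1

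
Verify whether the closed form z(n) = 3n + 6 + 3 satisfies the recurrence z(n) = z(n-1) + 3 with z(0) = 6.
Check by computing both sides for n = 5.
From the recurrence with z(0) = 6:
  z(0) = 6, z(1) = 9, z(2) = 12, z(3) = 15, z(4) = 18, z(5) = 21
  so the recurrence gives z(5) = 21.
From the proposed closed form z(n) = 3n + 6 + 3:
  z(5) = 24.
The recurrence gives 21 but the closed form gives 24, so the closed form does not satisfy the recurrence.

No, the closed form is incorrect.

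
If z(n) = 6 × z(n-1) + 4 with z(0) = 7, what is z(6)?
Computing step by step:
z(0) = 7
z(1) = 6 × 7 + 4 = 46
z(2) = 6 × 46 + 4 = 280
z(3) = 6 × 280 + 4 = 1684
z(4) = 6 × 1684 + 4 = 10108
z(5) = 6 × 10108 + 4 = 60652
z(6) = 6 × 60652 + 4 = 363916

363916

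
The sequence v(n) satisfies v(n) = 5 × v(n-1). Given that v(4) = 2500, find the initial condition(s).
In general v(n) = 5ⁿ · v(0). At n = 4: v(0) = v(4) / 5^4 = 2500 / 625 = 4.

v(0) = 4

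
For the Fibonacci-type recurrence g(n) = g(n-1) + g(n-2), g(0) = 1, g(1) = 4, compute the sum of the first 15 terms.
Computing the sequence terms: 1, 4, 5, 9, 14, 23, 37, 60, 97, 157, 254, 411, 665, 1076, 1741
Adding these values together:

4554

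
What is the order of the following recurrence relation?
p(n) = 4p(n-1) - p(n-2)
The order is the largest lag k for which p(n-k) appears. Here the deepest term is p(n-2), so the order is 2.

Order 2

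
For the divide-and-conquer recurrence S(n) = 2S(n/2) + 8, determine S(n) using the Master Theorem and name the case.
Master Theorem template: S(n) = a·S(n/b) + f(n).
Here: a=2, b=2, f(n)=8
Compute log_b(a) = log_2(2) = 1.
f(n) = 8 = O(n^(1-ε)) with ε = 1. Case 1: S(n) = Θ(n^log_b(a)) = Θ(n).

Case 1: S(n) = Θ(n)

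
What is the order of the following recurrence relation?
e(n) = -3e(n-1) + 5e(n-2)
The order is the largest lag k for which e(n-k) appears. Here the deepest term is e(n-2), so the order is 2.

Order 2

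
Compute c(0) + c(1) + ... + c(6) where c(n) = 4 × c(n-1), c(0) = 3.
Computing the sequence terms: 3, 12, 48, 192, 768, 3072, 12288
Adding these values together:

16383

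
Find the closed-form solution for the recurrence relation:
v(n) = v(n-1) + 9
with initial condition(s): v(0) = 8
Recurrence: v(n) = v(n-1) + 9, initial: v(0) = 8.
Each step adds 9, so v(n) = v(0) + 9n = 9n + 8.

v(n) = 9n + 8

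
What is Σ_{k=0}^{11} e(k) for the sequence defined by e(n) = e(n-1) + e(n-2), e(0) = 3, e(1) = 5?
Computing the sequence terms: 3, 5, 8, 13, 21, 34, 55, 89, 144, 233, 377, 610
Adding these values together:

1592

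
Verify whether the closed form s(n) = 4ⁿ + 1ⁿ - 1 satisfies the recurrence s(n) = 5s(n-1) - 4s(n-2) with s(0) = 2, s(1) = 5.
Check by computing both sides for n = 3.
From the recurrence with s(0) = 2, s(1) = 5:
  s(0) = 2, s(1) = 5, s(2) = 17, s(3) = 65
  so the recurrence gives s(3) = 65.
From the proposed closed form s(n) = 4ⁿ + 1ⁿ - 1:
  s(3) = 64.
The recurrence gives 65 but the closed form gives 64, so the closed form does not satisfy the recurrence.

No, the closed form is incorrect.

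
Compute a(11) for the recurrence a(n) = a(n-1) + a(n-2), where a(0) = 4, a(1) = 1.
Computing the sequence terms:
4, 1, 5, 6, 11, 17, 28, 45, 73, 118, 191, 309

309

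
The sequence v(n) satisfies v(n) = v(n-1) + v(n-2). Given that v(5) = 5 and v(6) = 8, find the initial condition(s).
Work backwards using v(k) = v(k+2) - v(k+1):
v(4) = v(6) - v(5) = 8 - 5 = 3
v(3) = v(5) - v(4) = 5 - 3 = 2
v(2) = v(4) - v(3) = 3 - 2 = 1
v(1) = v(3) - v(2) = 2 - 1 = 1
v(0) = v(2) - v(1) = 1 - 1 = 0

v(0) = 0, v(1) = 1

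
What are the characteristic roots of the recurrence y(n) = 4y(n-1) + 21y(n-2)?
Substitute y(n) = rⁿ and divide through by rⁿ⁻²: r² - 4r - 21 = 0
Factor: (r + 3)(r - 7) = 0, so r = -3, 7.
General solution: y(n) = A·(-3)ⁿ + B·7ⁿ

Characteristic: r² - 4r - 21 = 0, Roots: r = -3, 7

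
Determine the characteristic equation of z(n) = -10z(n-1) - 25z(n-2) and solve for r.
Substitute z(n) = rⁿ and divide through by rⁿ⁻²: r² + 10r + 25 = 0
Factor: (r + 5)² = 0, so r = -5 (double root).
General solution: z(n) = (A + Bn)·(-5)ⁿ

Characteristic: r² + 10r + 25 = 0, Roots: r = -5 (double root)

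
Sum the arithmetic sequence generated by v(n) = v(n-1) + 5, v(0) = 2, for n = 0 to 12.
Computing the sequence terms: 2, 7, 12, 17, 22, 27, 32, 37, 42, 47, 52, 57, 62
Adding these values together:

416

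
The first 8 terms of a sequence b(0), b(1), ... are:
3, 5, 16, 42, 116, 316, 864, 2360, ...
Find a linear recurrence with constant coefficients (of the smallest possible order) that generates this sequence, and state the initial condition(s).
Look for the lowest-order linear relation among consecutive terms.
Observation: b(n) - 2·b(n-1) - (2)·b(n-2) = 0 holds for the shown terms, and no order-1 relation b(n) = α·b(n-1) + β fits.
Check at n=3: 2·16 + (2)·5 = 42. ✓

b(n) = 2b(n-1) + 2b(n-2), b(0) = 3, b(1) = 5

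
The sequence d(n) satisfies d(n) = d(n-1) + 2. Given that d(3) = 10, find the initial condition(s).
d(3) = d(0) + 3·2, so d(0) = 10 - 6 = 4.

d(0) = 4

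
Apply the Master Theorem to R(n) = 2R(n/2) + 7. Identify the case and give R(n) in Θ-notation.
Master Theorem template: R(n) = a·R(n/b) + f(n).
Here: a=2, b=2, f(n)=7
Compute log_b(a) = log_2(2) = 1.
f(n) = 7 = O(n^(1-ε)) with ε = 1. Case 1: R(n) = Θ(n^log_b(a)) = Θ(n).

Case 1: R(n) = Θ(n)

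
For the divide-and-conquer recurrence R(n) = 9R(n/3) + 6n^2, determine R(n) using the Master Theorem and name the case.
Master Theorem template: R(n) = a·R(n/b) + f(n).
Here: a=9, b=3, f(n)=6n^2
Compute log_b(a) = log_3(9) = 2.
f(n) = 6n^2 = Θ(n^2). Case 2: R(n) = Θ(n^2 log n).

Case 2: R(n) = Θ(n^2 log n)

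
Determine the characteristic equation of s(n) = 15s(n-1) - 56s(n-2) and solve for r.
Substitute s(n) = rⁿ and divide through by rⁿ⁻²: r² - 15r + 56 = 0
Factor: (r - 7)(r - 8) = 0, so r = 7, 8.
General solution: s(n) = A·7ⁿ + B·8ⁿ

Characteristic: r² - 15r + 56 = 0, Roots: r = 7, 8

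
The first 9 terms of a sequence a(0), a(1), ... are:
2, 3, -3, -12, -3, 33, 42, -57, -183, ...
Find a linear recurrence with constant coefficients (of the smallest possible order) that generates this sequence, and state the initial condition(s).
Look for the lowest-order linear relation among consecutive terms.
Observation: a(n) - 1·a(n-1) - (-3)·a(n-2) = 0 holds for the shown terms, and no order-1 relation a(n) = α·a(n-1) + β fits.
Check at n=3: 1·-3 + (-3)·3 = -12. ✓

a(n) = a(n-1) - 3a(n-2), a(0) = 2, a(1) = 3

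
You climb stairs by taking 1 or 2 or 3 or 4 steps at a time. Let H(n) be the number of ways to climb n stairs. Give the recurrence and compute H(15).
Condition on the size of the last step (1 to 4): before it there were n-1, …, n-4 stairs climbed, and these cases are disjoint, so H(n) = H(n-1) + H(n-2) + H(n-3) + H(n-4) (order-4 linear recurrence).
Initial conditions by direct count (compositions of i into parts ≤ 4): H(1) = 1; H(2) = 2; H(3) = 4; H(4) = 8.
Iterating the recurrence: H(5) = 15, H(6) = 29, H(7) = 56, H(8) = 108, H(9) = 208, H(10) = 401, H(11) = 773, H(12) = 1490, H(13) = 2872, H(14) = 5536, H(15) = 10671.

H(n) = H(n-1) + H(n-2) + H(n-3) + H(n-4), H(1) = 1, H(2) = 2, H(3) = 4, H(4) = 8; H(15) = 10671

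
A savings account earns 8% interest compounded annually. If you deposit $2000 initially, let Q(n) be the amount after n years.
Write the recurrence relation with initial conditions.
Each year the balance grows by 8%, i.e. is multiplied by 1 + 8/100 = 1.08, so Q(n) = 1.08 × Q(n-1). The initial deposit gives Q(0) = 2000.
Unrolling gives the closed form Q(n) = 2000 × (1.08)ⁿ.

Q(n) = 1.08 × Q(n-1), Q(0) = 2000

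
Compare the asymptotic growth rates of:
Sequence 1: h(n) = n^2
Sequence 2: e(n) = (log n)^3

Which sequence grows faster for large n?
Comparing growth rates:
Growth-rate hierarchy: log n ≺ any polynomial ≺ any exponential cⁿ (c>1) ≺ n! ≺ nⁿ.
polynomial degree 2 dominates polylogarithmic (log n)^3 asymptotically.

h(n) grows faster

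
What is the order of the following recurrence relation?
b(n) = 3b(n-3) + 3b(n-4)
The order is the largest lag k for which b(n-k) appears. Here the deepest term is b(n-4), so the order is 4.

Order 4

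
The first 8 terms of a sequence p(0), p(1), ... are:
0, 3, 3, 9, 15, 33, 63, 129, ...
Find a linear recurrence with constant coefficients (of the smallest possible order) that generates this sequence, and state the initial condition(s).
Look for the lowest-order linear relation among consecutive terms.
Observation: p(n) - 1·p(n-1) - (2)·p(n-2) = 0 holds for the shown terms, and no order-1 relation p(n) = α·p(n-1) + β fits.
Check at n=3: 1·3 + (2)·3 = 9. ✓

p(n) = p(n-1) + 2p(n-2), p(0) = 0, p(1) = 3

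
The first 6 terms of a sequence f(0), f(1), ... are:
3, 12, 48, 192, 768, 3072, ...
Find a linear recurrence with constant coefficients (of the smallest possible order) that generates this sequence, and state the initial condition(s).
Look for the lowest-order linear relation among consecutive terms.
Observation: each term is 4× the previous.
Check at n=2: 4·12 = 48. ✓

f(n) = 4 × f(n-1), f(0) = 3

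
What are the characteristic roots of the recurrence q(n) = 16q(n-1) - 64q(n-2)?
Substitute q(n) = rⁿ and divide through by rⁿ⁻²: r² - 16r + 64 = 0
Factor: (r - 8)² = 0, so r = 8 (double root).
General solution: q(n) = (A + Bn)·8ⁿ

Characteristic: r² - 16r + 64 = 0, Roots: r = 8 (double root)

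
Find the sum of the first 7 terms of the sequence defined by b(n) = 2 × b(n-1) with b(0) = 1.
Computing the sequence terms: 1, 2, 4, 8, 16, 32, 64
Adding these values together:

127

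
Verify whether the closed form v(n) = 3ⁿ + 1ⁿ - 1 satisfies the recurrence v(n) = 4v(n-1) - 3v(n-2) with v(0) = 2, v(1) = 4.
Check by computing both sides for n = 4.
From the recurrence with v(0) = 2, v(1) = 4:
  v(0) = 2, v(1) = 4, v(2) = 10, v(3) = 28, v(4) = 82
  so the recurrence gives v(4) = 82.
From the proposed closed form v(n) = 3ⁿ + 1ⁿ - 1:
  v(4) = 81.
The recurrence gives 82 but the closed form gives 81, so the closed form does not satisfy the recurrence.

No, the closed form is incorrect.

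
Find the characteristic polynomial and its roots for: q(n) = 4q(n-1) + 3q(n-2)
Substitute q(n) = rⁿ and divide through by rⁿ⁻²: r² - 4r - 3 = 0
Discriminant: 4² + 4·3 = 28, not a perfect square, so by the quadratic formula r = (4 ± √28)/2.
General solution: q(n) = A·r₁ⁿ + B·r₂ⁿ where r₁,r₂ = (4 ± √28)/2

Characteristic: r² - 4r - 3 = 0, Roots: r = (4 ± √28)/2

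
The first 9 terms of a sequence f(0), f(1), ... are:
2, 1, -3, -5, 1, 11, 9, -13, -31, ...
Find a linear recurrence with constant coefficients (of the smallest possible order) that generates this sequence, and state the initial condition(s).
Look for the lowest-order linear relation among consecutive terms.
Observation: f(n) - 1·f(n-1) - (-2)·f(n-2) = 0 holds for the shown terms, and no order-1 relation f(n) = α·f(n-1) + β fits.
Check at n=3: 1·-3 + (-2)·1 = -5. ✓

f(n) = f(n-1) - 2f(n-2), f(0) = 2, f(1) = 1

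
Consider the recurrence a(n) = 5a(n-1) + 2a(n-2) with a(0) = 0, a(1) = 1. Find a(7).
Computing the sequence terms:
0, 1, 5, 27, 145, 779, 4185, 22483

22483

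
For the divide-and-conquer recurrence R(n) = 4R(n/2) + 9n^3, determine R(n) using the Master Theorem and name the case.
Master Theorem template: R(n) = a·R(n/b) + f(n).
Here: a=4, b=2, f(n)=9n^3
Compute log_b(a) = log_2(4) = 2.
f(n) = 9n^3 = Ω(n^(2+ε)) with ε = 1, and the regularity condition holds (a·f(n/b) = (a/b^3)·f(n) with a/b^3 = 2^-1 < 1). Case 3: R(n) = Θ(f(n)) = Θ(n^3).

Case 3: R(n) = Θ(n^3)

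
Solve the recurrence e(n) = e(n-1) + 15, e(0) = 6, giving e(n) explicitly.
Recurrence: e(n) = e(n-1) + 15, initial: e(0) = 6.
Each step adds 15, so e(n) = e(0) + 15n = 15n + 6.

e(n) = 15n + 6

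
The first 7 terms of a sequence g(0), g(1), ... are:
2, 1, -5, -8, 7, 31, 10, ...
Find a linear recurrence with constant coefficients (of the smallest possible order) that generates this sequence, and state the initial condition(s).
Look for the lowest-order linear relation among consecutive terms.
Observation: g(n) - 1·g(n-1) - (-3)·g(n-2) = 0 holds for the shown terms, and no order-1 relation g(n) = α·g(n-1) + β fits.
Check at n=3: 1·-5 + (-3)·1 = -8. ✓

g(n) = g(n-1) - 3g(n-2), g(0) = 2, g(1) = 1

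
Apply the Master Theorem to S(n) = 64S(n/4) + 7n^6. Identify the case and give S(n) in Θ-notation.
Master Theorem template: S(n) = a·S(n/b) + f(n).
Here: a=64, b=4, f(n)=7n^6
Compute log_b(a) = log_4(64) = 3.
f(n) = 7n^6 = Ω(n^(3+ε)) with ε = 3, and the regularity condition holds (a·f(n/b) = (a/b^6)·f(n) with a/b^6 = 4^-3 < 1). Case 3: S(n) = Θ(f(n)) = Θ(n^6).

Case 3: S(n) = Θ(n^6)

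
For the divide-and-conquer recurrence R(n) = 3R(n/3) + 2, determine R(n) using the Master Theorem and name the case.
Master Theorem template: R(n) = a·R(n/b) + f(n).
Here: a=3, b=3, f(n)=2
Compute log_b(a) = log_3(3) = 1.
f(n) = 2 = O(n^(1-ε)) with ε = 1. Case 1: R(n) = Θ(n^log_b(a)) = Θ(n).

Case 1: R(n) = Θ(n)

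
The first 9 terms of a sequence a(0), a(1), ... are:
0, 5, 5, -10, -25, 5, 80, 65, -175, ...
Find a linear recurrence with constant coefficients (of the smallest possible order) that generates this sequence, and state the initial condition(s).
Look for the lowest-order linear relation among consecutive terms.
Observation: a(n) - 1·a(n-1) - (-3)·a(n-2) = 0 holds for the shown terms, and no order-1 relation a(n) = α·a(n-1) + β fits.
Check at n=3: 1·5 + (-3)·5 = -10. ✓

a(n) = a(n-1) - 3a(n-2), a(0) = 0, a(1) = 5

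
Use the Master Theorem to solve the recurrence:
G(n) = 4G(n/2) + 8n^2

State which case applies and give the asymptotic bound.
Master Theorem template: G(n) = a·G(n/b) + f(n).
Here: a=4, b=2, f(n)=8n^2
Compute log_b(a) = log_2(4) = 2.
f(n) = 8n^2 = Θ(n^2). Case 2: G(n) = Θ(n^2 log n).

Case 2: G(n) = Θ(n^2 log n)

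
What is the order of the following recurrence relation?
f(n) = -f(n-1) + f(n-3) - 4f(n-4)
The order is the largest lag k for which f(n-k) appears. Here the deepest term is f(n-4), so the order is 4.

Order 4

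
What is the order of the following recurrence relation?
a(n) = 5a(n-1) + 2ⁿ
The order is the largest lag k for which a(n-k) appears. Here the deepest term is a(n-1) (the 2ⁿ term is non-homogeneous and does not affect the order), so the order is 1.

Order 1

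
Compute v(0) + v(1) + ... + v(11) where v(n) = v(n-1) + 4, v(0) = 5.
Computing the sequence terms: 5, 9, 13, 17, 21, 25, 29, 33, 37, 41, 45, 49
Adding these values together:

324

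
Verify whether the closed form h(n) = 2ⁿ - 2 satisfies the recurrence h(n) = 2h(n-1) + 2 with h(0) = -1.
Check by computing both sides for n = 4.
From the recurrence with h(0) = -1:
  h(0) = -1, h(1) = 0, h(2) = 2, h(3) = 6, h(4) = 14
  so the recurrence gives h(4) = 14.
From the proposed closed form h(n) = 2ⁿ - 2:
  h(4) = 14.
Both sides give 14 at n = 4, and the initial condition(s) match, so the closed form is consistent.

Yes, the closed form is correct.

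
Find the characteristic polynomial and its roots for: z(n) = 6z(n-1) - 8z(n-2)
Substitute z(n) = rⁿ and divide through by rⁿ⁻²: r² - 6r + 8 = 0
Factor: (r - 2)(r - 4) = 0, so r = 2, 4.
General solution: z(n) = A·2ⁿ + B·4ⁿ

Characteristic: r² - 6r + 8 = 0, Roots: r = 2, 4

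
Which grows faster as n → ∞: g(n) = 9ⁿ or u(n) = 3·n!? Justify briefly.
Comparing growth rates:
Growth-rate hierarchy: log n ≺ any polynomial ≺ any exponential cⁿ (c>1) ≺ n! ≺ nⁿ.
factorial dominates exponential base 9 asymptotically.

u(n) grows faster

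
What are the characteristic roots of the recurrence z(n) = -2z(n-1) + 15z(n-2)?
Substitute z(n) = rⁿ and divide through by rⁿ⁻²: r² + 2r - 15 = 0
Factor: (r - 3)(r + 5) = 0, so r = 3, -5.
General solution: z(n) = A·3ⁿ + B·(-5)ⁿ

Characteristic: r² + 2r - 15 = 0, Roots: r = 3, -5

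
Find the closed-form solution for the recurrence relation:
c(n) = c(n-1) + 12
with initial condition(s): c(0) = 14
Recurrence: c(n) = c(n-1) + 12, initial: c(0) = 14.
Each step adds 12, so c(n) = c(0) + 12n = 12n + 14.

c(n) = 12n + 14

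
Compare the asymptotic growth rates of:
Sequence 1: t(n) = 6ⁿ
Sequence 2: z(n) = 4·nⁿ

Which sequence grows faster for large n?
Comparing growth rates:
Growth-rate hierarchy: log n ≺ any polynomial ≺ any exponential cⁿ (c>1) ≺ n! ≺ nⁿ.
super-exponential nⁿ dominates exponential base 6 asymptotically.

z(n) grows faster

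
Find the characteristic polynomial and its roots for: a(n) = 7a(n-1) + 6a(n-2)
Substitute a(n) = rⁿ and divide through by rⁿ⁻²: r² - 7r - 6 = 0
Discriminant: 7² + 4·6 = 73, not a perfect square, so by the quadratic formula r = (7 ± √73)/2.
General solution: a(n) = A·r₁ⁿ + B·r₂ⁿ where r₁,r₂ = (7 ± √73)/2

Characteristic: r² - 7r - 6 = 0, Roots: r = (7 ± √73)/2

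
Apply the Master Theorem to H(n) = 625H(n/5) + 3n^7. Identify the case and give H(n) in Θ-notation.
Master Theorem template: H(n) = a·H(n/b) + f(n).
Here: a=625, b=5, f(n)=3n^7
Compute log_b(a) = log_5(625) = 4.
f(n) = 3n^7 = Ω(n^(4+ε)) with ε = 3, and the regularity condition holds (a·f(n/b) = (a/b^7)·f(n) with a/b^7 = 5^-3 < 1). Case 3: H(n) = Θ(f(n)) = Θ(n^7).

Case 3: H(n) = Θ(n^7)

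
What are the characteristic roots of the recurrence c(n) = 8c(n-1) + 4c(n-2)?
Substitute c(n) = rⁿ and divide through by rⁿ⁻²: r² - 8r - 4 = 0
Discriminant: 8² + 4·4 = 80, not a perfect square, so by the quadratic formula r = (8 ± √80)/2.
General solution: c(n) = A·r₁ⁿ + B·r₂ⁿ where r₁,r₂ = (8 ± √80)/2

Characteristic: r² - 8r - 4 = 0, Roots: r = (8 ± √80)/2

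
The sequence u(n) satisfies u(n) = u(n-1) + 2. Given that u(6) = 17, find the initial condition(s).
u(6) = u(0) + 6·2, so u(0) = 17 - 12 = 5.

u(0) = 5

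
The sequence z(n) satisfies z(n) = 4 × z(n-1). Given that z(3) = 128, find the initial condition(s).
In general z(n) = 4ⁿ · z(0). At n = 3: z(0) = z(3) / 4^3 = 128 / 64 = 2.

z(0) = 2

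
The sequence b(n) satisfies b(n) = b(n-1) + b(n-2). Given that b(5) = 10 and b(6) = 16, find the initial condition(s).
Work backwards using b(k) = b(k+2) - b(k+1):
b(4) = b(6) - b(5) = 16 - 10 = 6
b(3) = b(5) - b(4) = 10 - 6 = 4
b(2) = b(4) - b(3) = 6 - 4 = 2
b(1) = b(3) - b(2) = 4 - 2 = 2
b(0) = b(2) - b(1) = 2 - 2 = 0

b(0) = 0, b(1) = 2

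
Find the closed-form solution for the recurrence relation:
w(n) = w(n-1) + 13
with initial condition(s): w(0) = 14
Recurrence: w(n) = w(n-1) + 13, initial: w(0) = 14.
Each step adds 13, so w(n) = w(0) + 13n = 13n + 14.

w(n) = 13n + 14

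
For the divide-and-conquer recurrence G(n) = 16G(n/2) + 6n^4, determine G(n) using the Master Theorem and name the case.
Master Theorem template: G(n) = a·G(n/b) + f(n).
Here: a=16, b=2, f(n)=6n^4
Compute log_b(a) = log_2(16) = 4.
f(n) = 6n^4 = Θ(n^4). Case 2: G(n) = Θ(n^4 log n).

Case 2: G(n) = Θ(n^4 log n)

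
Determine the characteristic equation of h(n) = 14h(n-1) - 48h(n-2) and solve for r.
Substitute h(n) = rⁿ and divide through by rⁿ⁻²: r² - 14r + 48 = 0
Factor: (r - 8)(r - 6) = 0, so r = 8, 6.
General solution: h(n) = A·8ⁿ + B·6ⁿ

Characteristic: r² - 14r + 48 = 0, Roots: r = 8, 6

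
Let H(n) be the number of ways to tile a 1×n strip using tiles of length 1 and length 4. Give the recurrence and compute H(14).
Condition on the last tile: it has length 1 (leaving a 1×(n-1) strip) or length 4 (leaving a 1×(n-4) strip), so H(n) = H(n-1) + H(n-4) (order-4 linear recurrence).
For 0 ≤ i < 4 only unit tiles fit, so H(i) = 1.
Iterating the recurrence: H(4) = 2, H(5) = 3, H(6) = 4, H(7) = 5, H(8) = 7, H(9) = 10, H(10) = 14, H(11) = 19, H(12) = 26, H(13) = 36, H(14) = 50.

H(n) = H(n-1) + H(n-4), with H(i) = 1 for 0 ≤ i < 4; H(14) = 50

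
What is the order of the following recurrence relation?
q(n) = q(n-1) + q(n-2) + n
The order is the largest lag k for which q(n-k) appears. Here the deepest term is q(n-2) (the n term is non-homogeneous and does not affect the order), so the order is 2.

Order 2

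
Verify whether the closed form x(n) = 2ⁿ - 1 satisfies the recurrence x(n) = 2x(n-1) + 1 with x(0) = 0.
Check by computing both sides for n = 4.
From the recurrence with x(0) = 0:
  x(0) = 0, x(1) = 1, x(2) = 3, x(3) = 7, x(4) = 15
  so the recurrence gives x(4) = 15.
From the proposed closed form x(n) = 2ⁿ - 1:
  x(4) = 15.
Both sides give 15 at n = 4, and the initial condition(s) match, so the closed form is consistent.

Yes, the closed form is correct.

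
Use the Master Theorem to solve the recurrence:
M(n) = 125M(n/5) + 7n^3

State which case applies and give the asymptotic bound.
Master Theorem template: M(n) = a·M(n/b) + f(n).
Here: a=125, b=5, f(n)=7n^3
Compute log_b(a) = log_5(125) = 3.
f(n) = 7n^3 = Θ(n^3). Case 2: M(n) = Θ(n^3 log n).

Case 2: M(n) = Θ(n^3 log n)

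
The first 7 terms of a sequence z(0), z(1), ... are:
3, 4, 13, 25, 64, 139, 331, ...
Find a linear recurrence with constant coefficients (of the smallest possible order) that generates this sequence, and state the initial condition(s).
Look for the lowest-order linear relation among consecutive terms.
Observation: z(n) - 1·z(n-1) - (3)·z(n-2) = 0 holds for the shown terms, and no order-1 relation z(n) = α·z(n-1) + β fits.
Check at n=3: 1·13 + (3)·4 = 25. ✓

z(n) = z(n-1) + 3z(n-2), z(0) = 3, z(1) = 4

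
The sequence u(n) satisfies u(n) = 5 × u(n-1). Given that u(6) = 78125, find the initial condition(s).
In general u(n) = 5ⁿ · u(0). At n = 6: u(0) = u(6) / 5^6 = 78125 / 15625 = 5.

u(0) = 5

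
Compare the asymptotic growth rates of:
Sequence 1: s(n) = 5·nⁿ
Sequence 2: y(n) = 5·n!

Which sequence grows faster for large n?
Comparing growth rates:
Growth-rate hierarchy: log n ≺ any polynomial ≺ any exponential cⁿ (c>1) ≺ n! ≺ nⁿ.
super-exponential nⁿ dominates factorial asymptotically.

s(n) grows faster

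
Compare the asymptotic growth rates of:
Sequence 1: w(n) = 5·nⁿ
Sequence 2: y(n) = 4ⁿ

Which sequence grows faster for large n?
Comparing growth rates:
Growth-rate hierarchy: log n ≺ any polynomial ≺ any exponential cⁿ (c>1) ≺ n! ≺ nⁿ.
super-exponential nⁿ dominates exponential base 4 asymptotically.

w(n) grows faster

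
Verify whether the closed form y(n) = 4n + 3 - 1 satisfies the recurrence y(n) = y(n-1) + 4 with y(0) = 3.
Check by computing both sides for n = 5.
From the recurrence with y(0) = 3:
  y(0) = 3, y(1) = 7, y(2) = 11, y(3) = 15, y(4) = 19, y(5) = 23
  so the recurrence gives y(5) = 23.
From the proposed closed form y(n) = 4n + 3 - 1:
  y(5) = 22.
The recurrence gives 23 but the closed form gives 22, so the closed form does not satisfy the recurrence.

No, the closed form is incorrect.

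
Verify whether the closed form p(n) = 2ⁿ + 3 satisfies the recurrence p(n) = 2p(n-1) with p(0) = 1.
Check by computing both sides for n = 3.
From the recurrence with p(0) = 1:
  p(0) = 1, p(1) = 2, p(2) = 4, p(3) = 8
  so the recurrence gives p(3) = 8.
From the proposed closed form p(n) = 2ⁿ + 3:
  p(3) = 11.
The recurrence gives 8 but the closed form gives 11, so the closed form does not satisfy the recurrence.

No, the closed form is incorrect.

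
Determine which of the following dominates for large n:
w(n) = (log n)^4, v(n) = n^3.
Comparing growth rates:
Growth-rate hierarchy: log n ≺ any polynomial ≺ any exponential cⁿ (c>1) ≺ n! ≺ nⁿ.
polynomial degree 3 dominates polylogarithmic (log n)^4 asymptotically.

v(n) grows faster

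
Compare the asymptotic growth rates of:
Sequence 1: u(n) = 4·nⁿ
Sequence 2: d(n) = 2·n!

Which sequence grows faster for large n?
Comparing growth rates:
Growth-rate hierarchy: log n ≺ any polynomial ≺ any exponential cⁿ (c>1) ≺ n! ≺ nⁿ.
super-exponential nⁿ dominates factorial asymptotically.

u(n) grows faster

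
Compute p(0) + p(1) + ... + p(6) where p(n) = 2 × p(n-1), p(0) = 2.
Computing the sequence terms: 2, 4, 8, 16, 32, 64, 128
Adding these values together:

254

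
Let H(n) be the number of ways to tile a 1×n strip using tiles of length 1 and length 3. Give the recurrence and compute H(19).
Condition on the last tile: it has length 1 (leaving a 1×(n-1) strip) or length 3 (leaving a 1×(n-3) strip), so H(n) = H(n-1) + H(n-3) (order-3 linear recurrence).
For 0 ≤ i < 3 only unit tiles fit, so H(i) = 1.
Iterating the recurrence: H(3) = 2, H(4) = 3, H(5) = 4, H(6) = 6, H(7) = 9, H(8) = 13, H(9) = 19, H(10) = 28, H(11) = 41, H(12) = 60, H(13) = 88, H(14) = 129, H(15) = 189, H(16) = 277, H(17) = 406, H(18) = 595, H(19) = 872.

H(n) = H(n-1) + H(n-3), with H(i) = 1 for 0 ≤ i < 3; H(19) = 872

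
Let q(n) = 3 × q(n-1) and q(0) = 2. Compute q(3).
Computing step by step:
q(0) = 2
q(1) = 3 × 2 = 6
q(2) = 3 × 6 = 18
q(3) = 3 × 18 = 54

54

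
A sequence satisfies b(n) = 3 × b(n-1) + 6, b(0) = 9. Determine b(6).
Computing step by step:
b(0) = 9
b(1) = 3 × 9 + 6 = 33
b(2) = 3 × 33 + 6 = 105
b(3) = 3 × 105 + 6 = 321
b(4) = 3 × 321 + 6 = 969
b(5) = 3 × 969 + 6 = 2913
b(6) = 3 × 2913 + 6 = 8745

8745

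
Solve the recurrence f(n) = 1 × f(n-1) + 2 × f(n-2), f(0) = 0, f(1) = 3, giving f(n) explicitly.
Recurrence: f(n) = 1 × f(n-1) + 2 × f(n-2), initial: f(0) = 0, f(1) = 3.
Characteristic equation: r² - 1r - 2 = 0, which factors as (r - 2)(r + 1) = 0, so r = 2, -1. General solution f(n) = A·2ⁿ + B·(-1)ⁿ. From f(0) = 0: A + B = 0. From f(1) = 3: 2A - 1B = 3. Solving gives A = 1, B = -1.

f(n) = 2ⁿ - (-1)ⁿ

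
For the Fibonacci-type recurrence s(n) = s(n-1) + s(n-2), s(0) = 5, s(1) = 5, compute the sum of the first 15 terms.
Computing the sequence terms: 5, 5, 10, 15, 25, 40, 65, 105, 170, 275, 445, 720, 1165, 1885, 3050
Adding these values together:

7980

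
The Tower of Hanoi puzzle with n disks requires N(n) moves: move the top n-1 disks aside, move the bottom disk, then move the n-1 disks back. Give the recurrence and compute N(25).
Moving n disks = move the top n-1 disks aside (N(n-1) moves) + move the largest disk (1 move) + move the n-1 disks back on top (N(n-1) moves), so N(n) = 2N(n-1) + 1, with N(1) = 1 (a single disk takes one move).
First terms: 1, 3, 7, 15, 31, 63, … — each is one less than a power of 2. Indeed N(n) + 1 = 2(N(n-1) + 1) with N(1) + 1 = 2, so N(n) + 1 = 2ⁿ and N(n) = 2ⁿ - 1.
Hence N(25) = 2^25 - 1 = 33554432 - 1 = 33554431.

N(n) = 2N(n-1) + 1, N(1) = 1; N(25) = 33554431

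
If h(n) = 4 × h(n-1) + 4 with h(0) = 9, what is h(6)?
Computing step by step:
h(0) = 9
h(1) = 4 × 9 + 4 = 40
h(2) = 4 × 40 + 4 = 164
h(3) = 4 × 164 + 4 = 660
h(4) = 4 × 660 + 4 = 2644
h(5) = 4 × 2644 + 4 = 10580
h(6) = 4 × 10580 + 4 = 42324

42324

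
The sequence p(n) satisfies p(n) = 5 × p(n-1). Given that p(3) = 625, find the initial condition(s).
In general p(n) = 5ⁿ · p(0). At n = 3: p(0) = p(3) / 5^3 = 625 / 125 = 5.

p(0) = 5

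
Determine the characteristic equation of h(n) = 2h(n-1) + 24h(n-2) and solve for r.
Substitute h(n) = rⁿ and divide through by rⁿ⁻²: r² - 2r - 24 = 0
Factor: (r - 6)(r + 4) = 0, so r = 6, -4.
General solution: h(n) = A·6ⁿ + B·(-4)ⁿ

Characteristic: r² - 2r - 24 = 0, Roots: r = 6, -4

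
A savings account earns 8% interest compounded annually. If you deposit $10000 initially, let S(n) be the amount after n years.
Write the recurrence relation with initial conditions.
Each year the balance grows by 8%, i.e. is multiplied by 1 + 8/100 = 1.08, so S(n) = 1.08 × S(n-1). The initial deposit gives S(0) = 10000.
Unrolling gives the closed form S(n) = 10000 × (1.08)ⁿ.

S(n) = 1.08 × S(n-1), S(0) = 10000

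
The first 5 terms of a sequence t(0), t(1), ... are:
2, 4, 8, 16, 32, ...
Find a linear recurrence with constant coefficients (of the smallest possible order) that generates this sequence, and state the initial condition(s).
Look for the lowest-order linear relation among consecutive terms.
Observation: each term is 2× the previous.
Check at n=2: 2·4 = 8. ✓

t(n) = 2 × t(n-1), t(0) = 2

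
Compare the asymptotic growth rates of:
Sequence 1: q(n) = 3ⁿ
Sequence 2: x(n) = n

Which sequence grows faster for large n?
Comparing growth rates:
Growth-rate hierarchy: log n ≺ any polynomial ≺ any exponential cⁿ (c>1) ≺ n! ≺ nⁿ.
exponential base 3 dominates polynomial degree 1 asymptotically.

q(n) grows faster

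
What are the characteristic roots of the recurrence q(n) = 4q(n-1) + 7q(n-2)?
Substitute q(n) = rⁿ and divide through by rⁿ⁻²: r² - 4r - 7 = 0
Discriminant: 4² + 4·7 = 44, not a perfect square, so by the quadratic formula r = (4 ± √44)/2.
General solution: q(n) = A·r₁ⁿ + B·r₂ⁿ where r₁,r₂ = (4 ± √44)/2

Characteristic: r² - 4r - 7 = 0, Roots: r = (4 ± √44)/2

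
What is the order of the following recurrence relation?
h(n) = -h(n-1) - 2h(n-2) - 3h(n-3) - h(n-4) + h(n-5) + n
The order is the largest lag k for which h(n-k) appears. Here the deepest term is h(n-5) (the n term is non-homogeneous and does not affect the order), so the order is 5.

Order 5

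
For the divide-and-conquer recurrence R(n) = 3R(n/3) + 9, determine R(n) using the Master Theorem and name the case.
Master Theorem template: R(n) = a·R(n/b) + f(n).
Here: a=3, b=3, f(n)=9
Compute log_b(a) = log_3(3) = 1.
f(n) = 9 = O(n^(1-ε)) with ε = 1. Case 1: R(n) = Θ(n^log_b(a)) = Θ(n).

Case 1: R(n) = Θ(n)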